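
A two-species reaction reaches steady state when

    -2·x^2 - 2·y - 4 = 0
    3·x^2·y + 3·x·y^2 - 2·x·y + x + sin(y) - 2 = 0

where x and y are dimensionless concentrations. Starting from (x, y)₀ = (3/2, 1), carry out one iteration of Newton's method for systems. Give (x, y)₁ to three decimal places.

At (3/2, 1): F = (-10.500, 8.59147).
Jacobian J = [[-4·x, -2], [6·x·y + 3·y^2 - 2·y + 1, 3·x^2 + 6·x·y - 2·x + cos(y)]].
At the point, J = [[-6.000, -2.000], [11.000, 13.29030]] (det J = -57.74181).
Solving J·Δ = −F gives Δ = (-2.119, 1.108).
Then the next iterate is (x, y)₁ = (-0.619, 2.108).

(-0.619, 2.108)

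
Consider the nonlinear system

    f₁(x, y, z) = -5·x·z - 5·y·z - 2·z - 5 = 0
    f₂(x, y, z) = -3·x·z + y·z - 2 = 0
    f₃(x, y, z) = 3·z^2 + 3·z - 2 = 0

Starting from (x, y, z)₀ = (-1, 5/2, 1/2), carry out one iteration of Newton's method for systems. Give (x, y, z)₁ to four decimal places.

(-1.6750, -0.5667, 0.4583)

At (-1, 5/2, 1/2): F = (-9.7500, 0.7500, 0.2500).
Jacobian J = [[-5·z, -5·z, -5·x - 5·y - 2], [-3·z, z, -3·x + y], [0, 0, 6·z + 3]].
At the point, J = [[-2.5000, -2.5000, -9.5000], [-1.5000, 0.5000, 5.5000], [0.0000, 0.0000, 6.0000]] (det J = -30.0000).
Solving J·Δ = −F gives Δ = (-0.6750, -3.0667, -0.0417).
Then the next iterate is (x, y, z)₁ = (-1.6750, -0.5667, 0.4583).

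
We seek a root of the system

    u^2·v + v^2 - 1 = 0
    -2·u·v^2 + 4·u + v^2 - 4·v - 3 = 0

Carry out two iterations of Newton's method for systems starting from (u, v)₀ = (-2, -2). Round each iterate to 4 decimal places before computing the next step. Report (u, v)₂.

At (-2, -2): F = (-5.0000, 17.0000).
Jacobian J = [[2·u·v, u^2 + 2·v], [-2·v^2 + 4, -4·u·v + 2·v - 4]].
At the point, J = [[8.0000, 0.0000], [-4.0000, -24.0000]] (det J = -192.0000).
Solving J·Δ = −F gives Δ = (0.6250, 0.6042).
Then the next iterate is (u, v)₁ = (-1.3750, -1.3958).
Round to (-1.3750, -1.3958) and repeat: F = (-1.690677, 4.389166), J = [[3.838450, -0.900975], [0.103485, -14.4685]].
Δ = (0.5125, 0.3070), so (u, v)₂ = (-0.8625, -1.0888).

(-0.8625, -1.0888)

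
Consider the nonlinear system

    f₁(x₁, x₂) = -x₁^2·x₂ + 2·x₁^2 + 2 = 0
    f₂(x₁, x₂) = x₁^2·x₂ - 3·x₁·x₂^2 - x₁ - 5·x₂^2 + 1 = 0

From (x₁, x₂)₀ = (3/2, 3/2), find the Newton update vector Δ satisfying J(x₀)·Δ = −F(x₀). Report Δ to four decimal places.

(-2.6486, -0.3768)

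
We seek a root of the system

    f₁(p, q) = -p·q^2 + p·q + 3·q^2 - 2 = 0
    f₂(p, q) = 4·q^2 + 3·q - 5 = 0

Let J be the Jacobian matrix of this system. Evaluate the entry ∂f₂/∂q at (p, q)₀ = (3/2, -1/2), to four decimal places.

∂f₂/∂q = 8·q + 3.
At (3/2, -1/2) this is -1.0000.

-1.0000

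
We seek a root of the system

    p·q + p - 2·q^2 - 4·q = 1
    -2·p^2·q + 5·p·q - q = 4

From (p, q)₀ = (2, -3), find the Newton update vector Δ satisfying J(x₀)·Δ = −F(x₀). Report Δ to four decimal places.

At (2, -3): F = (-11.0000, -7.0000).
Jacobian J = [[q + 1, p - 4·q - 4], [-4·p·q + 5·q, -2·p^2 + 5·p - 1]].
At the point, J = [[-2.0000, 10.0000], [9.0000, 1.0000]] (det J = -92.0000).
Solving J·Δ = −F gives Δ = (0.6413, 1.2283).

(0.6413, 1.2283)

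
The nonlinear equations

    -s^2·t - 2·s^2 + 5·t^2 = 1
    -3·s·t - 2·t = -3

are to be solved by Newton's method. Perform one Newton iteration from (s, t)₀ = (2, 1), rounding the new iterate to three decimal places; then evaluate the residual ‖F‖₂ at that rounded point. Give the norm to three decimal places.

2.491

At (2, 1): F = (-8.000, -5.000).
Jacobian J = [[-2·s·t - 4·s, -s^2 + 10·t], [-3·t, -3·s - 2]].
At the point, J = [[-12.000, 6.000], [-3.000, -8.000]] (det J = 114.000).
Solving J·Δ = −F gives Δ = (-0.825, -0.316).
Then the next iterate is (s, t)₁ = (1.175, 0.684).
Re-evaluating at (1.175, 0.684): F = (-2.36632, -0.77910), so ‖F‖₂ = 2.491.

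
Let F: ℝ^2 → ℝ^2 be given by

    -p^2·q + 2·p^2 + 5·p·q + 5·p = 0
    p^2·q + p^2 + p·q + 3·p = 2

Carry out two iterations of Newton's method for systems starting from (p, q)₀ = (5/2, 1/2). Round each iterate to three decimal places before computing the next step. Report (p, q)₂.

(0.900, -12.316)

At (5/2, 1/2): F = (28.125, 16.125).
Jacobian J = [[-2·p·q + 4·p + 5·q + 5, -p^2 + 5·p], [2·p·q + 2·p + q + 3, p^2 + p]].
At the point, J = [[15.000, 6.250], [11.000, 8.750]] (det J = 62.500).
Solving J·Δ = −F gives Δ = (-2.325, 1.080).
Then the next iterate is (p, q)₁ = (0.175, 1.580).
Round to (0.175, 1.580) and repeat: F = (2.27036, -1.11949), J = [[13.047, 0.84437], [5.483, 0.20562]].
Δ = (0.725, -13.896), so (p, q)₂ = (0.900, -12.316).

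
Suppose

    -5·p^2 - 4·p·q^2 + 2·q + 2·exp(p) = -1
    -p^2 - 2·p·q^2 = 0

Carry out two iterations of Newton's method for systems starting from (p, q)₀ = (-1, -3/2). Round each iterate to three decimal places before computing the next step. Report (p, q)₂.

(-0.561, -0.607)

At (-1, -3/2): F = (2.73576, 3.500).
Jacobian J = [[-10·p - 4·q^2 + 2·exp(p), -8·p·q + 2], [-2·p - 2·q^2, -4·p·q]].
At the point, J = [[1.73576, -10.000], [-2.500, -6.000]] (det J = -35.41455).
Solving J·Δ = −F gives Δ = (0.525, 0.365).
Then the next iterate is (p, q)₁ = (-0.475, -1.135).
Round to (-0.475, -1.135) and repeat: F = (1.29327, 0.99819), J = [[0.84087, -2.313], [-1.62645, -2.15650]].
Δ = (-0.086, 0.528), so (p, q)₂ = (-0.561, -0.607).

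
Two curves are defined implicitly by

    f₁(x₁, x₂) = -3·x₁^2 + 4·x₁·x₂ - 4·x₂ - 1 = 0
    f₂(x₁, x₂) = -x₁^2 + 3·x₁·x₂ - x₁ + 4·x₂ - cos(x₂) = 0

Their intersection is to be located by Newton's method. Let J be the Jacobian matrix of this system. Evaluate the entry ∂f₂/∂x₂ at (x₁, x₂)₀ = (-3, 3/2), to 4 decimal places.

∂f₂/∂x₂ = 3·x₁ + sin(x₂) + 4.
At (-3, 3/2) this is -4.0025.

-4.0025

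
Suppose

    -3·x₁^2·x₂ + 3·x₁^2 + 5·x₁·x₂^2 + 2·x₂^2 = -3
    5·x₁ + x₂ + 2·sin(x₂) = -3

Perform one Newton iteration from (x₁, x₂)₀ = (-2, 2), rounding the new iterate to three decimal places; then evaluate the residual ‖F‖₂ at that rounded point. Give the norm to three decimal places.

11.227

At (-2, 2): F = (-41.000, -3.18141).
Jacobian J = [[-6·x₁·x₂ + 6·x₁ + 5·x₂^2, -3·x₁^2 + 10·x₁·x₂ + 4·x₂], [5, 2·cos(x₂) + 1]].
At the point, J = [[32.000, -44.000], [5.000, 0.16771]] (det J = 225.36660).
Solving J·Δ = −F gives Δ = (0.652, -0.458).
Then the next iterate is (x₁, x₂)₁ = (-1.348, 1.542).
Re-evaluating at (-1.348, 1.542): F = (-11.22521, -0.19883), so ‖F‖₂ = 11.227.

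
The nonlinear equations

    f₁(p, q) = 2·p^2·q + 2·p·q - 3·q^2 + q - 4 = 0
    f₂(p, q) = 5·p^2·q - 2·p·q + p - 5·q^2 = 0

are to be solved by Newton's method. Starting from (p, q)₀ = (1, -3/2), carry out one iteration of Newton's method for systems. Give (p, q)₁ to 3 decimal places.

At (1, -3/2): F = (-18.250, -14.750).
Jacobian J = [[4·p·q + 2·q, 2·p^2 + 2·p - 6·q + 1], [10·p·q - 2·q + 1, 5·p^2 - 2·p - 10·q]].
At the point, J = [[-9.000, 14.000], [-11.000, 18.000]] (det J = -8.000).
Solving J·Δ = −F gives Δ = (-15.250, -8.500).
Then the next iterate is (p, q)₁ = (-14.250, -10.000).

(-14.250, -10.000)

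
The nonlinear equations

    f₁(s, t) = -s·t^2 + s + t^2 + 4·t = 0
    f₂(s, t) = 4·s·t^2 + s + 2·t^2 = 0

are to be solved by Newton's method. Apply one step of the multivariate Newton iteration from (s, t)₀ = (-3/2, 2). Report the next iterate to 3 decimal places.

(-1.600, 0.800)

At (-3/2, 2): F = (16.500, -17.500).
Jacobian J = [[-t^2 + 1, -2·s·t + 2·t + 4], [4·t^2 + 1, 8·s·t + 4·t]].
At the point, J = [[-3.000, 14.000], [17.000, -16.000]] (det J = -190.000).
Solving J·Δ = −F gives Δ = (-0.100, -1.200).
Then the next iterate is (s, t)₁ = (-1.600, 0.800).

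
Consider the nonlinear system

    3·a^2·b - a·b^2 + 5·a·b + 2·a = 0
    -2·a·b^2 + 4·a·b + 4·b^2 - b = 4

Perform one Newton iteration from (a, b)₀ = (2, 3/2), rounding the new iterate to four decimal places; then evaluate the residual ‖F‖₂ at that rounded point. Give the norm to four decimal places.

9.3352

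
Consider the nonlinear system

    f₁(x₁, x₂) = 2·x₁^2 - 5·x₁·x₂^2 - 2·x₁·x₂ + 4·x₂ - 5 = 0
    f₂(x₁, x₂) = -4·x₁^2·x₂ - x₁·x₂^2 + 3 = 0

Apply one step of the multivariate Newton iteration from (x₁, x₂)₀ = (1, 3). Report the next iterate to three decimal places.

At (1, 3): F = (-42.000, -18.000).
Jacobian J = [[4·x₁ - 5·x₂^2 - 2·x₂, -10·x₁·x₂ - 2·x₁ + 4], [-8·x₁·x₂ - x₂^2, -4·x₁^2 - 2·x₁·x₂]].
At the point, J = [[-47.000, -28.000], [-33.000, -10.000]] (det J = -454.000).
Solving J·Δ = −F gives Δ = (-0.185, -1.189).
Then the next iterate is (x₁, x₂)₁ = (0.815, 1.811).

(0.815, 1.811)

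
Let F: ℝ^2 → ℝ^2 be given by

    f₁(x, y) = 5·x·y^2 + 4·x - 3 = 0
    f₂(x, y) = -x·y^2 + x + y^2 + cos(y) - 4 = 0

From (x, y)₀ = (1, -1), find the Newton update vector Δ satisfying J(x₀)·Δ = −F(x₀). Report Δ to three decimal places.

(2.581, 2.923)

At (1, -1): F = (6.000, -2.45970).
Jacobian J = [[5·y^2 + 4, 10·x·y], [-y^2 + 1, -2·x·y + 2·y - sin(y)]].
At the point, J = [[9.000, -10.000], [0.000, 0.84147]] (det J = 7.57324).
Solving J·Δ = −F gives Δ = (2.581, 2.923).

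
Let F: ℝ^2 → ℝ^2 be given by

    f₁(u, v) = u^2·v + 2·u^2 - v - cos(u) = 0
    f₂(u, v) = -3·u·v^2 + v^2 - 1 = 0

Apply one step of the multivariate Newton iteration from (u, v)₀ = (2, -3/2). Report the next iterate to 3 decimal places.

At (2, -3/2): F = (3.91615, -12.250).
Jacobian J = [[2·u·v + 4·u + sin(u), u^2 - 1], [-3·v^2, -6·u·v + 2·v]].
At the point, J = [[2.90930, 3.000], [-6.750, 15.000]] (det J = 63.88946).
Solving J·Δ = −F gives Δ = (-1.495, 0.144).
Then the next iterate is (u, v)₁ = (0.505, -1.356).

(0.505, -1.356)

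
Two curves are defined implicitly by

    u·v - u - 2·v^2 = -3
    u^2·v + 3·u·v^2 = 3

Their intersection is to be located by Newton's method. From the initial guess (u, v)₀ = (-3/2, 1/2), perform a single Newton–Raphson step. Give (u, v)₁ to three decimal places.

(-13.375, 3.125)

At (-3/2, 1/2): F = (3.250, -3.000).
Jacobian J = [[v - 1, u - 4·v], [2·u·v + 3·v^2, u^2 + 6·u·v]].
At the point, J = [[-0.500, -3.500], [-0.750, -2.250]] (det J = -1.500).
Solving J·Δ = −F gives Δ = (-11.875, 2.625).
Then the next iterate is (u, v)₁ = (-13.375, 3.125).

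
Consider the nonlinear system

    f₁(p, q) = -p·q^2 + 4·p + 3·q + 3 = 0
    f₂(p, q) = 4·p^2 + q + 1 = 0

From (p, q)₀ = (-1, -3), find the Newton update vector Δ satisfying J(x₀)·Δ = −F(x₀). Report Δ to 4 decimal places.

(0.1724, -0.6207)

At (-1, -3): F = (-1.0000, 2.0000).
Jacobian J = [[-q^2 + 4, -2·p·q + 3], [8·p, 1]].
At the point, J = [[-5.0000, -3.0000], [-8.0000, 1.0000]] (det J = -29.0000).
Solving J·Δ = −F gives Δ = (0.1724, -0.6207).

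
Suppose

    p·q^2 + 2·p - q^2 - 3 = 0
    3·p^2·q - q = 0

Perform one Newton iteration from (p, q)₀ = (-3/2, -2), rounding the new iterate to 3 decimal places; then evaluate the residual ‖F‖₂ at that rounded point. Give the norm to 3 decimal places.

6.627

At (-3/2, -2): F = (-16.000, -11.500).
Jacobian J = [[q^2 + 2, 2·p·q - 2·q], [6·p·q, 3·p^2 - 1]].
At the point, J = [[6.000, 10.000], [18.000, 5.750]] (det J = -145.500).
Solving J·Δ = −F gives Δ = (0.158, 1.505).
Then the next iterate is (p, q)₁ = (-1.342, -0.495).
Re-evaluating at (-1.342, -0.495): F = (-6.25785, -2.17943), so ‖F‖₂ = 6.627.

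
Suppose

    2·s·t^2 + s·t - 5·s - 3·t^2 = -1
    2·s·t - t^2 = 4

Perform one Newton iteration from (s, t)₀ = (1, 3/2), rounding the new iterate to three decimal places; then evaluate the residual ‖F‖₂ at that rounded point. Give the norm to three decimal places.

9.355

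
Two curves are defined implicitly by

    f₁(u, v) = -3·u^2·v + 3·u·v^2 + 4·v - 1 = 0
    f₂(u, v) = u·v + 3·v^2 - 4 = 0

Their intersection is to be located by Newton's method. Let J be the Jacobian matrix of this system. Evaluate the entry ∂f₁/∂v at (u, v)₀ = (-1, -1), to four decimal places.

7.0000

∂f₁/∂v = -3·u^2 + 6·u·v + 4.
At (-1, -1) this is 7.0000.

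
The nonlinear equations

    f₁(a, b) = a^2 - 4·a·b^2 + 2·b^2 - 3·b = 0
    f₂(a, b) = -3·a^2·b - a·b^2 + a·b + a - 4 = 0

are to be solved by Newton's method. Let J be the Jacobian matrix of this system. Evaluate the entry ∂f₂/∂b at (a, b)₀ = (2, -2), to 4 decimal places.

-2.0000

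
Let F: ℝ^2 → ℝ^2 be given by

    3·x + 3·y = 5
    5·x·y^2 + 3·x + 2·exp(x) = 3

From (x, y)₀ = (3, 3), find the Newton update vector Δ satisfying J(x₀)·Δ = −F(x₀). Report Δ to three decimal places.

At (3, 3): F = (13.000, 181.17107).
Jacobian J = [[3, 3], [5·y^2 + 2·exp(x) + 3, 10·x·y]].
At the point, J = [[3.000, 3.000], [88.17107, 90.000]] (det J = 5.48678).
Solving J·Δ = −F gives Δ = (-114.181, 109.848).

(-114.181, 109.848)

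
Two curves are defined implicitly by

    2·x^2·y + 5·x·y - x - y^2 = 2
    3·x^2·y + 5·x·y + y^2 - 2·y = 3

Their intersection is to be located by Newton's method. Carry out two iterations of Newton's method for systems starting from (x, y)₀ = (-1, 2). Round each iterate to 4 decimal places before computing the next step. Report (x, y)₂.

(0.1628, -0.1196)

At (-1, 2): F = (-11.0000, -7.0000).
Jacobian J = [[4·x·y + 5·y - 1, 2·x^2 + 5·x - 2·y], [6·x·y + 5·y, 3·x^2 + 5·x + 2·y - 2]].
At the point, J = [[1.0000, -7.0000], [-2.0000, 0.0000]] (det J = -14.0000).
Solving J·Δ = −F gives Δ = (-3.5000, -2.0714).
Then the next iterate is (x, y)₁ = (-4.5000, -0.0714).
Round to (-4.5000, -0.0714) and repeat: F = (1.209702, -5.583152), J = [[-0.0718, 18.1428], [1.5708, 36.1072]].
Δ = (4.6628, -0.0482), so (x, y)₂ = (0.1628, -0.1196).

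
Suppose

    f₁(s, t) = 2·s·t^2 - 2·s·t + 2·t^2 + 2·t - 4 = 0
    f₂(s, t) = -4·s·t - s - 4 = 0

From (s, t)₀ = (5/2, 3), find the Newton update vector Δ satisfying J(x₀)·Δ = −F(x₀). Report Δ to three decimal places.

At (5/2, 3): F = (50.000, -36.500).
Jacobian J = [[2·t^2 - 2·t, 4·s·t - 2·s + 4·t + 2], [-4·t - 1, -4·s]].
At the point, J = [[12.000, 39.000], [-13.000, -10.000]] (det J = 387.000).
Solving J·Δ = −F gives Δ = (-2.386, -0.548).

(-2.386, -0.548)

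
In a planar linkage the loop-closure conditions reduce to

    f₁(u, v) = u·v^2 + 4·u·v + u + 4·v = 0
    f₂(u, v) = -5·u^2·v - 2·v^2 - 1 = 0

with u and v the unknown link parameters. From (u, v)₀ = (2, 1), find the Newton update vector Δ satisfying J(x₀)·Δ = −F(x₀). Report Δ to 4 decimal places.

At (2, 1): F = (16.0000, -23.0000).
Jacobian J = [[v^2 + 4·v + 1, 2·u·v + 4·u + 4], [-10·u·v, -5·u^2 - 4·v]].
At the point, J = [[6.0000, 16.0000], [-20.0000, -24.0000]] (det J = 176.0000).
Solving J·Δ = −F gives Δ = (0.0909, -1.0341).

(0.0909, -1.0341)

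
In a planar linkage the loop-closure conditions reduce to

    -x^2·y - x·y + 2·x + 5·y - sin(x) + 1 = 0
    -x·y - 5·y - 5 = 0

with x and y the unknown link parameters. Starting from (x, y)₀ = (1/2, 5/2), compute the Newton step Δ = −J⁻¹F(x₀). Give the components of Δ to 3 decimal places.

At (1/2, 5/2): F = (12.14557, -18.750).
Jacobian J = [[-2·x·y - y - cos(x) + 2, -x^2 - x + 5], [-y, -x - 5]].
At the point, J = [[-3.87758, 4.250], [-2.500, -5.500]] (det J = 31.95170).
Solving J·Δ = −F gives Δ = (-0.403, -3.226).

(-0.403, -3.226)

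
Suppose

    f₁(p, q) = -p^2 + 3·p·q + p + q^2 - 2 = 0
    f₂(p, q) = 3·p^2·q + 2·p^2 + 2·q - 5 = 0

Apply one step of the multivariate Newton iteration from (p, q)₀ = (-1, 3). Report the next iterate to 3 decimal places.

At (-1, 3): F = (-4.000, 12.000).
Jacobian J = [[-2·p + 3·q + 1, 3·p + 2·q], [6·p·q + 4·p, 3·p^2 + 2]].
At the point, J = [[12.000, 3.000], [-22.000, 5.000]] (det J = 126.000).
Solving J·Δ = −F gives Δ = (0.444, -0.444).
Then the next iterate is (p, q)₁ = (-0.556, 2.556).

(-0.556, 2.556)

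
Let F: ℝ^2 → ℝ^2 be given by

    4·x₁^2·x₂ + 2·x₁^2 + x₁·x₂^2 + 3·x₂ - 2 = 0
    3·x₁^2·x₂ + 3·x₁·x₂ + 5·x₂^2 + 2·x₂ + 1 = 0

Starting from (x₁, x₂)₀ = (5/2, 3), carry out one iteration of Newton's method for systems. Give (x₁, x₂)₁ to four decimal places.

(1.9767, 1.2405)

At (5/2, 3): F = (117.0000, 130.7500).
Jacobian J = [[8·x₁·x₂ + 4·x₁ + x₂^2, 4·x₁^2 + 2·x₁·x₂ + 3], [6·x₁·x₂ + 3·x₂, 3·x₁^2 + 3·x₁ + 10·x₂ + 2]].
At the point, J = [[79.0000, 43.0000], [54.0000, 58.2500]] (det J = 2279.7500).
Solving J·Δ = −F gives Δ = (-0.5233, -1.7595).
Then the next iterate is (x₁, x₂)₁ = (1.9767, 1.2405).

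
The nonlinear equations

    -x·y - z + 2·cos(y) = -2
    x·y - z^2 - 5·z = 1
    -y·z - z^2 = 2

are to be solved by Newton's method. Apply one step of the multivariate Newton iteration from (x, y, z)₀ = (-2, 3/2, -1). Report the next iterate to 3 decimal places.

(1.398, 2.476, 0.049)

At (-2, 3/2, -1): F = (6.14147, 0.000, -1.500).
Jacobian J = [[-y, -x - 2·sin(y), -1], [y, x, -2·z - 5], [0, -z, -y - 2·z]].
At the point, J = [[-1.500, 0.00501, -1.000], [1.500, -2.000, -3.000], [0.000, 1.000, 0.500]] (det J = -4.50376).
Solving J·Δ = −F gives Δ = (3.398, 0.976, 1.049).
Then the next iterate is (x, y, z)₁ = (1.398, 2.476, 0.049).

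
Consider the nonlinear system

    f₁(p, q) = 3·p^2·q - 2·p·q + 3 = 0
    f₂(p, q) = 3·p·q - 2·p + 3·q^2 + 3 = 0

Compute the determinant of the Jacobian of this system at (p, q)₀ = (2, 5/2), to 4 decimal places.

481.0000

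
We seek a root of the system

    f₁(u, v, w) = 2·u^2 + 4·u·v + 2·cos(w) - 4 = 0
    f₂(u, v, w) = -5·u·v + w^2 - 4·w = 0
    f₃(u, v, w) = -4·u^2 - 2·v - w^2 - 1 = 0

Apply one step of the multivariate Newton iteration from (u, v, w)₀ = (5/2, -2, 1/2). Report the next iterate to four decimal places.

(1.3189, -0.8737, -0.3801)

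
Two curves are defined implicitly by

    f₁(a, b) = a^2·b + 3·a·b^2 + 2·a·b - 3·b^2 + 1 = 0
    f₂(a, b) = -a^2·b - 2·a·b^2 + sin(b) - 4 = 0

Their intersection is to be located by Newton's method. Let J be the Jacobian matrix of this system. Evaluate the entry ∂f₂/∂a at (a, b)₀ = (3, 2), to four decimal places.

-20.0000

∂f₂/∂a = -2·a·b - 2·b^2.
At (3, 2) this is -20.0000.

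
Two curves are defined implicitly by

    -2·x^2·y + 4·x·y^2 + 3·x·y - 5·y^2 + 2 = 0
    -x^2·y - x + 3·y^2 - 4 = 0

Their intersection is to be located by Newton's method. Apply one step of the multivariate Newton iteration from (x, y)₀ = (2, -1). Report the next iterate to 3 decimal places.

At (2, -1): F = (7.000, 1.000).
Jacobian J = [[-4·x·y + 4·y^2 + 3·y, -2·x^2 + 8·x·y + 3·x - 10·y], [-2·x·y - 1, -x^2 + 6·y]].
At the point, J = [[9.000, -8.000], [3.000, -10.000]] (det J = -66.000).
Solving J·Δ = −F gives Δ = (-0.939, -0.182).
Then the next iterate is (x, y)₁ = (1.061, -1.182).

(1.061, -1.182)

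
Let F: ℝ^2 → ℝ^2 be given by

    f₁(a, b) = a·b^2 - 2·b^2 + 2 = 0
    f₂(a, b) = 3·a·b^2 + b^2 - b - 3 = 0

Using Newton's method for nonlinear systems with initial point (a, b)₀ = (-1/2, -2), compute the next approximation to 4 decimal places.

At (-1/2, -2): F = (-8.0000, -3.0000).
Jacobian J = [[b^2, 2·a·b - 4·b], [3·b^2, 6·a·b + 2·b - 1]].
At the point, J = [[4.0000, 10.0000], [12.0000, 1.0000]] (det J = -116.0000).
Solving J·Δ = −F gives Δ = (0.1897, 0.7241).
Then the next iterate is (a, b)₁ = (-0.3103, -1.2759).

(-0.3103, -1.2759)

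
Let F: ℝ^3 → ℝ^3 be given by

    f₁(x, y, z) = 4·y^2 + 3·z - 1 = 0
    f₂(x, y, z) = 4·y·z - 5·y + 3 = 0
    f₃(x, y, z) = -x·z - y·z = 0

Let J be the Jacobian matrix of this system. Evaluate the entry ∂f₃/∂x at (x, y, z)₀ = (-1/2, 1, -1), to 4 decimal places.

∂f₃/∂x = -z.
At (-1/2, 1, -1) this is 1.0000.

1.0000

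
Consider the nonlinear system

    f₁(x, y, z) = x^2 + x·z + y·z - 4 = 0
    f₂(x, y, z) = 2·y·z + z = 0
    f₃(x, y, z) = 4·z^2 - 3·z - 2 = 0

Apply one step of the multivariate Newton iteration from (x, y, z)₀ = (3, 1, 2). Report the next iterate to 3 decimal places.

(1.942, -0.038, 1.385)

At (3, 1, 2): F = (13.000, 6.000, 8.000).
Jacobian J = [[2·x + z, z, x + y], [0, 2·z, 2·y + 1], [0, 0, 8·z - 3]].
At the point, J = [[8.000, 2.000, 4.000], [0.000, 4.000, 3.000], [0.000, 0.000, 13.000]] (det J = 416.000).
Solving J·Δ = −F gives Δ = (-1.058, -1.038, -0.615).
Then the next iterate is (x, y, z)₁ = (1.942, -0.038, 1.385).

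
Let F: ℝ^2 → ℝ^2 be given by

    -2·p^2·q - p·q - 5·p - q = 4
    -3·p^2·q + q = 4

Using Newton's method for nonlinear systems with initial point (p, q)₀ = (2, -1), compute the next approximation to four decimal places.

At (2, -1): F = (-3.0000, 7.0000).
Jacobian J = [[-4·p·q - q - 5, -2·p^2 - p - 1], [-6·p·q, -3·p^2 + 1]].
At the point, J = [[4.0000, -11.0000], [12.0000, -11.0000]] (det J = 88.0000).
Solving J·Δ = −F gives Δ = (-1.2500, -0.7273).
Then the next iterate is (p, q)₁ = (0.7500, -1.7273).

(0.7500, -1.7273)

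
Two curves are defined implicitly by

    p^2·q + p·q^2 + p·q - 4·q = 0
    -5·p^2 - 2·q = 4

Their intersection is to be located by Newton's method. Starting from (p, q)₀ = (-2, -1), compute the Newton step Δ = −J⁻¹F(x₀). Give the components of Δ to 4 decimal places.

(0.9167, -1.8333)

At (-2, -1): F = (0.0000, -22.0000).
Jacobian J = [[2·p·q + q^2 + q, p^2 + 2·p·q + p - 4], [-10·p, -2]].
At the point, J = [[4.0000, 2.0000], [20.0000, -2.0000]] (det J = -48.0000).
Solving J·Δ = −F gives Δ = (0.9167, -1.8333).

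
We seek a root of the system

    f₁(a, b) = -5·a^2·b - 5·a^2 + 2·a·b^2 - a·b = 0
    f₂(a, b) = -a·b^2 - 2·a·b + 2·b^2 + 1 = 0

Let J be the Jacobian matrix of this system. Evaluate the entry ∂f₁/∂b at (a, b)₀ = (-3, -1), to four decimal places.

-30.0000

∂f₁/∂b = -5·a^2 + 4·a·b - a.
At (-3, -1) this is -30.0000.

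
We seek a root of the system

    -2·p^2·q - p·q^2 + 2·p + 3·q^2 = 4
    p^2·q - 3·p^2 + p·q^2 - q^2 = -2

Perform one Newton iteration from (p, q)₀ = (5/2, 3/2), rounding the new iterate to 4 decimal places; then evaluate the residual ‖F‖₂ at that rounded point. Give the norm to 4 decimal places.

4.3677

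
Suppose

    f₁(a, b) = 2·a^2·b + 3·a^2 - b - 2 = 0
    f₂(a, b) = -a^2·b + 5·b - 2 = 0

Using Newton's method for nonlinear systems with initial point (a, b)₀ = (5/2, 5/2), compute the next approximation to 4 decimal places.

(2.4780, -1.3800)

At (5/2, 5/2): F = (45.5000, -5.1250).
Jacobian J = [[4·a·b + 6·a, 2·a^2 - 1], [-2·a·b, -a^2 + 5]].
At the point, J = [[40.0000, 11.5000], [-12.5000, -1.2500]] (det J = 93.7500).
Solving J·Δ = −F gives Δ = (-0.0220, -3.8800).
Then the next iterate is (a, b)₁ = (2.4780, -1.3800).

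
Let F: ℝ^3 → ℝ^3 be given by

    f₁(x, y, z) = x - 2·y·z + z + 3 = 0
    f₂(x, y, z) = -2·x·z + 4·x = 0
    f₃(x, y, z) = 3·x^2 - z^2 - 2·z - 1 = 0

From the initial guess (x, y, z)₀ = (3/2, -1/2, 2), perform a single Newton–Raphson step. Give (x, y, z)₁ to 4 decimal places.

At (3/2, -1/2, 2): F = (8.5000, 0.0000, -2.2500).
Jacobian J = [[1, -2·z, -2·y + 1], [-2·z + 4, 0, -2·x], [6·x, 0, -2·z - 2]].
At the point, J = [[1.0000, -4.0000, 2.0000], [0.0000, 0.0000, -3.0000], [9.0000, 0.0000, -6.0000]] (det J = 108.0000).
Solving J·Δ = −F gives Δ = (0.2500, 2.1875, 0.0000).
Then the next iterate is (x, y, z)₁ = (1.7500, 1.6875, 2.0000).

(1.7500, 1.6875, 2.0000)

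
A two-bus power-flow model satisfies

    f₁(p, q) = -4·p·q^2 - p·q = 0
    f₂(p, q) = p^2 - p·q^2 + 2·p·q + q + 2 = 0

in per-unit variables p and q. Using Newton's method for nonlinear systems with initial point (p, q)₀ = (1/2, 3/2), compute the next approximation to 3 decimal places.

At (1/2, 3/2): F = (-5.250, 4.125).
Jacobian J = [[-4·q^2 - q, -8·p·q - p], [2·p - q^2 + 2·q, -2·p·q + 2·p + 1]].
At the point, J = [[-10.500, -6.500], [1.750, 0.500]] (det J = 6.125).
Solving J·Δ = −F gives Δ = (-3.949, 5.571).
Then the next iterate is (p, q)₁ = (-3.449, 7.071).

(-3.449, 7.071)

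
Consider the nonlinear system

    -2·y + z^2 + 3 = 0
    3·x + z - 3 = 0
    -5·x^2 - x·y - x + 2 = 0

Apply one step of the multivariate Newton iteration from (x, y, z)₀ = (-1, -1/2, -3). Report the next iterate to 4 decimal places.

(0.2432, -9.8108, 2.2703)

At (-1, -1/2, -3): F = (13.0000, -9.0000, -2.5000).
Jacobian J = [[0, -2, 2·z], [3, 0, 1], [-10·x - y - 1, -x, 0]].
At the point, J = [[0.0000, -2.0000, -6.0000], [3.0000, 0.0000, 1.0000], [9.5000, 1.0000, 0.0000]] (det J = -37.0000).
Solving J·Δ = −F gives Δ = (1.2432, -9.3108, 5.2703).
Then the next iterate is (x, y, z)₁ = (0.2432, -9.8108, 2.2703).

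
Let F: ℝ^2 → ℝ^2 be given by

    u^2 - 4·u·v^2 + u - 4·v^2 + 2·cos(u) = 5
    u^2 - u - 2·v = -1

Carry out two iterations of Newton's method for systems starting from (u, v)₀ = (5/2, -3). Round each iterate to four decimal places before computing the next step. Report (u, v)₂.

At (5/2, -3): F = (-123.852287, 10.7500).
Jacobian J = [[2·u - 4·v^2 - 2·sin(u) + 1, -8·u·v - 8·v], [2·u - 1, -2]].
At the point, J = [[-31.196944, 84.0000], [4.0000, -2.0000]] (det J = -273.606111).
Solving J·Δ = −F gives Δ = (-2.3950, 0.5849).
Then the next iterate is (u, v)₁ = (0.1050, -2.4151).
Round to (0.1050, -2.4151) and repeat: F = (-28.675559, 5.736225), J = [[-22.330446, 21.349484], [-0.7900, -2.0000]].
Δ = (1.0583, 2.4501), so (u, v)₂ = (1.1633, 0.0350).

(1.1633, 0.0350)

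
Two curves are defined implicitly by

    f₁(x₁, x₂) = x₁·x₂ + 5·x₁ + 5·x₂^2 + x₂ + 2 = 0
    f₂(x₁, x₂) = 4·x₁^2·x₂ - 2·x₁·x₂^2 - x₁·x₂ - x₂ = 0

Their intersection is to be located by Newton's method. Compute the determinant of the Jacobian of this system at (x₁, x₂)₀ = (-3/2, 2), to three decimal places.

813.500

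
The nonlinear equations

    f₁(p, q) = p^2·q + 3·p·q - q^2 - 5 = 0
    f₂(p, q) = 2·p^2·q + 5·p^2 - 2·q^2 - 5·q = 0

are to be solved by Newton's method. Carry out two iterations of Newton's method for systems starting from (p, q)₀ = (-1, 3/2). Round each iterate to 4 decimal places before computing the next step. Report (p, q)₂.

(-6.2495, 3.4237)

At (-1, 3/2): F = (-10.2500, -4.0000).
Jacobian J = [[2·p·q + 3·q, p^2 + 3·p - 2·q], [4·p·q + 10·p, 2·p^2 - 4·q - 5]].
At the point, J = [[1.5000, -5.0000], [-16.0000, -9.0000]] (det J = -93.5000).
Solving J·Δ = −F gives Δ = (0.7727, -1.8182).
Then the next iterate is (p, q)₁ = (-0.2273, -0.3182).
Round to (-0.2273, -0.3182) and repeat: F = (-4.900711, 1.613944), J = [[-0.809946, 0.006165], [-1.983693, -3.623869]].
Δ = (-6.0222, 3.7419), so (p, q)₂ = (-6.2495, 3.4237).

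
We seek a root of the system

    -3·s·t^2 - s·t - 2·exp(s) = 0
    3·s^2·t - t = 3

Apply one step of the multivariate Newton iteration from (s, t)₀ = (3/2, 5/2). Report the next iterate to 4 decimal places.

(1.3958, 0.9296)

At (3/2, 5/2): F = (-40.838378, 11.3750).
Jacobian J = [[-3·t^2 - t - 2·exp(s), -6·s·t - s], [6·s·t, 3·s^2 - 1]].
At the point, J = [[-30.213378, -24.0000], [22.5000, 5.7500]] (det J = 366.273076).
Solving J·Δ = −F gives Δ = (-0.1042, -1.5704).
Then the next iterate is (s, t)₁ = (1.3958, 0.9296).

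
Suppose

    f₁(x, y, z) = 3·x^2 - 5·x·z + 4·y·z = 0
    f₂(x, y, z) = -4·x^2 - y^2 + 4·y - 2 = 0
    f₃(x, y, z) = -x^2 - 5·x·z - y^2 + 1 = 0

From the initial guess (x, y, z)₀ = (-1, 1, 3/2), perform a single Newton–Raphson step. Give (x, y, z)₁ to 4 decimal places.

(-0.5429, 0.6714, 0.5714)

At (-1, 1, 3/2): F = (16.5000, -3.0000, 6.5000).
Jacobian J = [[6·x - 5·z, 4·z, -5·x + 4·y], [-8·x, -2·y + 4, 0], [-2·x - 5·z, -2·y, -5·x]].
At the point, J = [[-13.5000, 6.0000, 9.0000], [8.0000, 2.0000, 0.0000], [-5.5000, -2.0000, 5.0000]] (det J = -420.0000).
Solving J·Δ = −F gives Δ = (0.4571, -0.3286, -0.9286).
Then the next iterate is (x, y, z)₁ = (-0.5429, 0.6714, 0.5714).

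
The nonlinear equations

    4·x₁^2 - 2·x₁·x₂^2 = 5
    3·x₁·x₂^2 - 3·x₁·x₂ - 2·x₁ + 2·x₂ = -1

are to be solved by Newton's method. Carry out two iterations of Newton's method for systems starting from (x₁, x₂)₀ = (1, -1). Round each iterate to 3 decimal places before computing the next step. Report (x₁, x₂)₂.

(1.167, -0.440)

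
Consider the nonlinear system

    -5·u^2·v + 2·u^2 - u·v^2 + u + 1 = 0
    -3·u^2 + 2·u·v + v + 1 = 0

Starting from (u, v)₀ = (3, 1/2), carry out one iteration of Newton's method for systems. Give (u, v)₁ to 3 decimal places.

At (3, 1/2): F = (-1.250, -22.500).
Jacobian J = [[-10·u·v + 4·u - v^2 + 1, -5·u^2 - 2·u·v], [-6·u + 2·v, 2·u + 1]].
At the point, J = [[-2.250, -48.000], [-17.000, 7.000]] (det J = -831.750).
Solving J·Δ = −F gives Δ = (-1.309, 0.035).
Then the next iterate is (u, v)₁ = (1.691, 0.535).

(1.691, 0.535)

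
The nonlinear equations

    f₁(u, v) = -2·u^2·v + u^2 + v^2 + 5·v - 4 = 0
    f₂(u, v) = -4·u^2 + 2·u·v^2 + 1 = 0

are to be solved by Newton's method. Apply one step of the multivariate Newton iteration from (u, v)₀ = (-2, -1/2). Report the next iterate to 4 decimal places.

At (-2, -1/2): F = (1.7500, -16.0000).
Jacobian J = [[-4·u·v + 2·u, -2·u^2 + 2·v + 5], [-8·u + 2·v^2, 4·u·v]].
At the point, J = [[-8.0000, -4.0000], [16.5000, 4.0000]] (det J = 34.0000).
Solving J·Δ = −F gives Δ = (1.6765, -2.9154).
Then the next iterate is (u, v)₁ = (-0.3235, -3.4154).

(-0.3235, -3.4154)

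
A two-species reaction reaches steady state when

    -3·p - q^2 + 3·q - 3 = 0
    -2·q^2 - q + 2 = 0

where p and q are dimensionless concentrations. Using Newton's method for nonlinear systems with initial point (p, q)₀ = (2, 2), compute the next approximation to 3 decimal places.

At (2, 2): F = (-7.000, -8.000).
Jacobian J = [[-3, -2·q + 3], [0, -4·q - 1]].
At the point, J = [[-3.000, -1.000], [0.000, -9.000]] (det J = 27.000).
Solving J·Δ = −F gives Δ = (-2.037, -0.889).
Then the next iterate is (p, q)₁ = (-0.037, 1.111).

(-0.037, 1.111)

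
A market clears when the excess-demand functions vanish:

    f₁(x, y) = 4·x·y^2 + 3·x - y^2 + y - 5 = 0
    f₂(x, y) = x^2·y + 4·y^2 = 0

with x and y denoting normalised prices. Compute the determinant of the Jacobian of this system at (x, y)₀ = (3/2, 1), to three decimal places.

J = [[4·y^2 + 3, 8·x·y - 2·y + 1], [2·x·y, x^2 + 8·y]].
At the point, J = [[7.000, 11.000], [3.000, 10.250]].
det J = 38.750.

38.750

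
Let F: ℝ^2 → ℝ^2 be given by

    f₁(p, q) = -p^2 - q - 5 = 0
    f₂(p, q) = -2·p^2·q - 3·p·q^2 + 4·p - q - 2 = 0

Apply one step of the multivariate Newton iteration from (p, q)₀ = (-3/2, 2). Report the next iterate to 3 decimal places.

(1.310, 1.181)

At (-3/2, 2): F = (-9.250, -1.000).
Jacobian J = [[-2·p, -1], [-4·p·q - 3·q^2 + 4, -2·p^2 - 6·p·q - 1]].
At the point, J = [[3.000, -1.000], [4.000, 12.500]] (det J = 41.500).
Solving J·Δ = −F gives Δ = (2.810, -0.819).
Then the next iterate is (p, q)₁ = (1.310, 1.181).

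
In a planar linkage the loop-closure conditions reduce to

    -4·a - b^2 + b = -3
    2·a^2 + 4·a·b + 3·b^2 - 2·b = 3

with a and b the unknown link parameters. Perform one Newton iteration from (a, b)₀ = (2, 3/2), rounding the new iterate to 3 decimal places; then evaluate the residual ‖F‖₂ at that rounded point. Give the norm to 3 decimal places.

4.371

At (2, 3/2): F = (-5.750, 20.750).
Jacobian J = [[-4, -2·b + 1], [4·a + 4·b, 4·a + 6·b - 2]].
At the point, J = [[-4.000, -2.000], [14.000, 15.000]] (det J = -32.000).
Solving J·Δ = −F gives Δ = (-1.398, -0.078).
Then the next iterate is (a, b)₁ = (0.602, 1.422).
Re-evaluating at (0.602, 1.422): F = (-0.00808, 4.37124), so ‖F‖₂ = 4.371.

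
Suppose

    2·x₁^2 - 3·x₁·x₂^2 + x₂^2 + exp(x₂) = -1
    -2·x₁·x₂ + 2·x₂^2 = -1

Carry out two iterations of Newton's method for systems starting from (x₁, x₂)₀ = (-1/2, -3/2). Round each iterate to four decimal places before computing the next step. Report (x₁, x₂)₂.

At (-1/2, -3/2): F = (7.348130, 4.0000).
Jacobian J = [[4·x₁ - 3·x₂^2, -6·x₁·x₂ + 2·x₂ + exp(x₂)], [-2·x₂, -2·x₁ + 4·x₂]].
At the point, J = [[-8.7500, -7.276870], [3.0000, -5.0000]] (det J = 65.580610).
Solving J·Δ = −F gives Δ = (0.1164, 0.8698).
Then the next iterate is (x₁, x₂)₁ = (-0.3836, -0.6302).
Round to (-0.3836, -0.6302) and repeat: F = (2.680978, 1.310815), J = [[-2.725856, -2.178383], [1.2604, -1.7536]].
Δ = (0.2453, 0.9238), so (x₁, x₂)₂ = (-0.1383, 0.2936).

(-0.1383, 0.2936)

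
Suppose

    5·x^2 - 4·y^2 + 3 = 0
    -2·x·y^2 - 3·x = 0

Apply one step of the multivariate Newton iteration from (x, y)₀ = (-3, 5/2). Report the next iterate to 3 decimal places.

(-1.661, 1.642)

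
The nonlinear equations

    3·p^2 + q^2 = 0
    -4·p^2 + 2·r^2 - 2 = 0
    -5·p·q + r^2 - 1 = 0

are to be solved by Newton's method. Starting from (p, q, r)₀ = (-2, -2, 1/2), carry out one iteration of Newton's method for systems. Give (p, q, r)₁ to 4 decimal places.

At (-2, -2, 1/2): F = (16.0000, -17.5000, -20.7500).
Jacobian J = [[6·p, 2·q, 0], [-8·p, 0, 4·r], [-5·q, -5·p, 2·r]].
At the point, J = [[-12.0000, -4.0000, 0.0000], [16.0000, 0.0000, 2.0000], [10.0000, 10.0000, 1.0000]] (det J = 224.0000).
Solving J·Δ = −F gives Δ = (1.0000, 1.0000, 0.7500).
Then the next iterate is (p, q, r)₁ = (-1.0000, -1.0000, 1.2500).

(-1.0000, -1.0000, 1.2500)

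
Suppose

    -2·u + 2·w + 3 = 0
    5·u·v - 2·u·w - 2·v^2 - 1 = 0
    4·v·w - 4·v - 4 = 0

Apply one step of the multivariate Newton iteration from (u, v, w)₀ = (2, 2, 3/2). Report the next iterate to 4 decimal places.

(5.4000, -7.6000, 3.9000)

At (2, 2, 3/2): F = (2.0000, 5.0000, 0.0000).
Jacobian J = [[-2, 0, 2], [5·v - 2·w, 5·u - 4·v, -2·u], [0, 4·w - 4, 4·v]].
At the point, J = [[-2.0000, 0.0000, 2.0000], [7.0000, 2.0000, -4.0000], [0.0000, 2.0000, 8.0000]] (det J = -20.0000).
Solving J·Δ = −F gives Δ = (3.4000, -9.6000, 2.4000).
Then the next iterate is (u, v, w)₁ = (5.4000, -7.6000, 3.9000).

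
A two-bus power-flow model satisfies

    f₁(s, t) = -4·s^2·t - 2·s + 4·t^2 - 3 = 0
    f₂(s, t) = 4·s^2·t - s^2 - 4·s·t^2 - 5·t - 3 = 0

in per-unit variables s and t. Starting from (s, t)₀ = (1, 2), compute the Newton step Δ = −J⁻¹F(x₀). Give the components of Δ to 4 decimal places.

(-0.6455, -1.2182)

At (1, 2): F = (3.0000, -22.0000).
Jacobian J = [[-8·s·t - 2, -4·s^2 + 8·t], [8·s·t - 2·s - 4·t^2, 4·s^2 - 8·s·t - 5]].
At the point, J = [[-18.0000, 12.0000], [-2.0000, -17.0000]] (det J = 330.0000).
Solving J·Δ = −F gives Δ = (-0.6455, -1.2182).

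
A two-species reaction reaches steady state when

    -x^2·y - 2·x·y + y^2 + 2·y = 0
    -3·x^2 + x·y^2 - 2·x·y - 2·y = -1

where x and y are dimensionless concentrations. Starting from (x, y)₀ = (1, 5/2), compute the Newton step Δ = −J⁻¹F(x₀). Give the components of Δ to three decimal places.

At (1, 5/2): F = (3.750, -5.750).
Jacobian J = [[-2·x·y - 2·y, -x^2 - 2·x + 2·y + 2], [-6·x + y^2 - 2·y, 2·x·y - 2·x - 2]].
At the point, J = [[-10.000, 4.000], [-4.750, 1.000]] (det J = 9.000).
Solving J·Δ = −F gives Δ = (-2.972, -8.368).

(-2.972, -8.368)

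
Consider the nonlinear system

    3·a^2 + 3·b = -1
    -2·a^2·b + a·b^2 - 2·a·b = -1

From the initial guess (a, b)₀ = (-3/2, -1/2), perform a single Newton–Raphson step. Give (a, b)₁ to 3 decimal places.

(-0.714, -0.226)

At (-3/2, -1/2): F = (6.250, 1.375).
Jacobian J = [[6·a, 3], [-4·a·b + b^2 - 2·b, -2·a^2 + 2·a·b - 2·a]].
At the point, J = [[-9.000, 3.000], [-1.750, 0.000]] (det J = 5.250).
Solving J·Δ = −F gives Δ = (0.786, 0.274).
Then the next iterate is (a, b)₁ = (-0.714, -0.226).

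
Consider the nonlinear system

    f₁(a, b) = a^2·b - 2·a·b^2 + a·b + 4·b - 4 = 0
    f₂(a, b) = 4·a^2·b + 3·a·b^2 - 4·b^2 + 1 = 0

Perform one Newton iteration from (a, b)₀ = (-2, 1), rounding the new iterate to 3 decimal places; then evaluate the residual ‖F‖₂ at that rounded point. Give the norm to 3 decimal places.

2.445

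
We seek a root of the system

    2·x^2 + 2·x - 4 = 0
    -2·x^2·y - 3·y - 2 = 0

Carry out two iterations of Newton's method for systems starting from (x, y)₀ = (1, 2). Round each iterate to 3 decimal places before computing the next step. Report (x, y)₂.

(1.000, -0.400)

At (1, 2): F = (0.000, -12.000).
Jacobian J = [[4·x + 2, 0], [-4·x·y, -2·x^2 - 3]].
At the point, J = [[6.000, 0.000], [-8.000, -5.000]] (det J = -30.000).
Solving J·Δ = −F gives Δ = (0.000, -2.400).
Then the next iterate is (x, y)₁ = (1.000, -0.400).
Round to (1.000, -0.400) and repeat: F = (0.000, 0.000), J = [[6.000, 0.000], [1.600, -5.000]].
Δ = (0.000, 0.000), so (x, y)₂ = (1.000, -0.400).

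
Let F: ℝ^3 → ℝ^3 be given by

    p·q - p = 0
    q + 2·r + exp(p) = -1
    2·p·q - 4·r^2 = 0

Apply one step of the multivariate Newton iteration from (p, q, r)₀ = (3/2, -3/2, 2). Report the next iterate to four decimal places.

At (3/2, -3/2, 2): F = (-3.7500, 7.981689, -20.5000).
Jacobian J = [[q - 1, p, 0], [exp(p), 1, 2], [2·q, 2·p, -8·r]].
At the point, J = [[-2.5000, 1.5000, 0.0000], [4.481689, 1.0000, 2.0000], [-3.0000, 3.0000, -16.0000]] (det J = 153.560538).
Solving J·Δ = −F gives Δ = (-1.3842, 0.1930, -0.9855).
Then the next iterate is (p, q, r)₁ = (0.1158, -1.3070, 1.0145).

(0.1158, -1.3070, 1.0145)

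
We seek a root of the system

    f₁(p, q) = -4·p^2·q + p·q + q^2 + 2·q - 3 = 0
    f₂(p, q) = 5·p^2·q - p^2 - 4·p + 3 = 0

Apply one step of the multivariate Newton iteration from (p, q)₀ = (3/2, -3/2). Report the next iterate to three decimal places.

At (3/2, -3/2): F = (7.500, -22.125).
Jacobian J = [[-8·p·q + q, -4·p^2 + p + 2·q + 2], [10·p·q - 2·p - 4, 5·p^2]].
At the point, J = [[16.500, -8.500], [-29.500, 11.250]] (det J = -65.125).
Solving J·Δ = −F gives Δ = (-1.592, -2.208).
Then the next iterate is (p, q)₁ = (-0.092, -3.708).

(-0.092, -3.708)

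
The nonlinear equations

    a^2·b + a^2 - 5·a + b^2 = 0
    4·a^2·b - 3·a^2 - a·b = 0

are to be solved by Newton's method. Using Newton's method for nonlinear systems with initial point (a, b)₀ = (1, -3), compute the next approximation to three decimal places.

(0.667, -2.000)

At (1, -3): F = (2.000, -12.000).
Jacobian J = [[2·a·b + 2·a - 5, a^2 + 2·b], [8·a·b - 6·a - b, 4·a^2 - a]].
At the point, J = [[-9.000, -5.000], [-27.000, 3.000]] (det J = -162.000).
Solving J·Δ = −F gives Δ = (-0.333, 1.000).
Then the next iterate is (a, b)₁ = (0.667, -2.000).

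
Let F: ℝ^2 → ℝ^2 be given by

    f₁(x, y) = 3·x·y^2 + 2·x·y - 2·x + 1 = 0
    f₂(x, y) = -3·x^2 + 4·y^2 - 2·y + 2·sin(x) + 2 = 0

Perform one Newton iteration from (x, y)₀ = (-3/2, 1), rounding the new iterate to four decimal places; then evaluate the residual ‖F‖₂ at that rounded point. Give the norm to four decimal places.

At (-3/2, 1): F = (-3.5000, -4.744990).
Jacobian J = [[3·y^2 + 2·y - 2, 6·x·y + 2·x], [-6·x + 2·cos(x), 8·y - 2]].
At the point, J = [[3.0000, -12.0000], [9.141474, 6.0000]] (det J = 127.697693).
Solving J·Δ = −F gives Δ = (0.6103, -0.1391).
Then the next iterate is (x, y)₁ = (-0.8897, 0.8609).
Re-evaluating at (-0.8897, 0.8609): F = (-0.730686, -0.685669), so ‖F‖₂ = 1.0020.

1.0020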